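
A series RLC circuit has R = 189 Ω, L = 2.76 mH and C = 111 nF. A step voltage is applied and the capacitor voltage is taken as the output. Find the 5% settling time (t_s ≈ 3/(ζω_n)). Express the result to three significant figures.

For a series RLC circuit (capacitor voltage as output), ω_n = 1/√(LC) = 1/√(2.76 mH · 111 nF) = 57100 rad/s.
ζ = (R/2)·√(C/L) = (189/2)·√(111 nF/2.76 mH) = 0.599.
t_s ≈ 3/(ζω_n) = 0.0000876 s.

t_s ≈ 0.0000876 s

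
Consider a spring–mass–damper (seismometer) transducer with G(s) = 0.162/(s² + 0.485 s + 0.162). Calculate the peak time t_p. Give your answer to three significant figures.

t_p ≈ 9.78 s

ω_n = √0.162 = 0.402 rad/s; ζ = 0.485/(2·0.402) = 0.602.
The damped frequency ω_d = ω_n√(1−ζ²) = 0.321 rad/s. Then t_p = π/ω_d = 9.78 s.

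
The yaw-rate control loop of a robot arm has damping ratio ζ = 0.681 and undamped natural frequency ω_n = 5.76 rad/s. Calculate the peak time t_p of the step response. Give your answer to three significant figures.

t_p ≈ 0.745 s

The damped frequency is ω_d = ω_n√(1−ζ²) = 5.76·√(1−0.464) = 4.22 rad/s.
Peak time t_p = π/ω_d = π/4.22 = 0.745 s.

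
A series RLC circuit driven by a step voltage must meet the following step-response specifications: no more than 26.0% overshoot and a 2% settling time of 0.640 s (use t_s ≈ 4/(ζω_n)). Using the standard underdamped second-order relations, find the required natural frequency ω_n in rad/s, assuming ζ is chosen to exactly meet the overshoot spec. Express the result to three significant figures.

Inverting the overshoot relation: ζ = |ln 0.260|/√(π² + ln²0.260) = 0.394.
Then ω_n = 4/(ζ t_s) = 4/(0.394 × 0.640) = 15.9 rad/s.

ω_n ≈ 15.9 rad/s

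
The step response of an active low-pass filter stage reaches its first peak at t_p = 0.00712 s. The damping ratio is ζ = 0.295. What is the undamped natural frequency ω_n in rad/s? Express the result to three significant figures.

Peak time t_p = π/ω_d, so ω_d = π/t_p = π/0.00712 = 441 rad/s.
ω_n = ω_d/√(1−ζ²) = 441/√0.913 = 462 rad/s.

ω_n ≈ 462 rad/s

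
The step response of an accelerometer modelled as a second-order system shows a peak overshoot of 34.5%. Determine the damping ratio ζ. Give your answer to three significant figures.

From %OS = 100·exp(−πζ/√(1−ζ²)), invert to get ζ = −ln(OS)/√(π² + ln²(OS)) with OS = 0.345.
−ln 0.345 = 1.064, so ζ = 1.064/√(π² + 1.133) = 0.321.

ζ ≈ 0.321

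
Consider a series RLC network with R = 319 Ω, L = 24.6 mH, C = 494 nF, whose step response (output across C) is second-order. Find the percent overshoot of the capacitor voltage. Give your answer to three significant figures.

For a series RLC circuit (capacitor voltage as output), ω_n = 1/√(LC) = 1/√(24.6 mH · 494 nF) = 9070 rad/s.
ζ = (R/2)·√(C/L) = (319/2)·√(494 nF/24.6 mH) = 0.715.
Overshoot: exp(−π·0.715/√(1−0.715²)) = 0.0403, i.e. 4.03%.

%OS ≈ 4.03%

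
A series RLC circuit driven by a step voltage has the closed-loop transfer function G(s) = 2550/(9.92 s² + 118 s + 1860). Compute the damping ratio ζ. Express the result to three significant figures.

ζ ≈ 0.434

Dividing through by 9.92: denominator becomes s² + 11.90 s + 187.5.
So ω_n = √187.5 = 13.7 rad/s and ζ = 11.90/(2·13.7) = 0.434.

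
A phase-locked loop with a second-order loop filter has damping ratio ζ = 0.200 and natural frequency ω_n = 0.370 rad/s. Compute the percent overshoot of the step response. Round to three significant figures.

%OS ≈ 52.7%

For an underdamped second-order system, %OS = 100·exp(−πζ/√(1−ζ²)).
πζ/√(1−ζ²) = π·0.200/√(1−0.0400) = 0.6413, so %OS = 100·e^(−0.6413) = 52.7%.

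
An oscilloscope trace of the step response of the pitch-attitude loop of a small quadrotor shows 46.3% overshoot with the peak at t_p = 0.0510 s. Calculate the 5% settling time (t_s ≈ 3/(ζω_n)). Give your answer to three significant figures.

t_s ≈ 0.199 s

From the overshoot, ζ = −ln(OS)/√(π²+ln²(OS)) = 0.238.
t_p = π/ω_d ⇒ ω_d = 61.6 rad/s; then ω_n = ω_d/√(1−ζ²) = 63.4 rad/s.
t_s ≈ 3/(ζω_n) = 3/(0.238·63.4) = 0.199 s.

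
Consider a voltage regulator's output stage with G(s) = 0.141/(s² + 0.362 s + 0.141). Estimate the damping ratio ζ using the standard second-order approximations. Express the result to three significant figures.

ζ ≈ 0.482

Comparing the denominator to s² + 2ζω_n s + ω_n²: ω_n = √0.141 = 0.375 rad/s, and 2ζω_n = 0.362 so ζ = 0.362/(2·0.375) = 0.482.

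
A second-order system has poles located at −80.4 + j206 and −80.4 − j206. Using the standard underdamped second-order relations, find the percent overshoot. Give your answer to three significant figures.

%OS ≈ 29.3%

The poles are at −σ ± jω_d with σ = 80.4 and ω_d = 206, so ω_n = √(σ²+ω_d²) = 221 rad/s and ζ = σ/ω_n = 0.364.
%OS = 100 e^{−πζ/√(1−ζ²)} with ζ = 0.364 gives 29.3%.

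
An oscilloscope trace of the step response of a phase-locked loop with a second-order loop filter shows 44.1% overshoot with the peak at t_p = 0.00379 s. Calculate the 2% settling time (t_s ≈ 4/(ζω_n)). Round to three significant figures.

The overshoot fixes ζ = −ln(OS)/√(π²+ln²(OS)) = 0.252.
t_p = π/ω_d ⇒ ω_d = 829 rad/s; then ω_n = ω_d/√(1−ζ²) = 857 rad/s.
t_s ≈ 4/(ζω_n) = 4/(0.252·857) = 0.0185 s.

t_s ≈ 0.0185 s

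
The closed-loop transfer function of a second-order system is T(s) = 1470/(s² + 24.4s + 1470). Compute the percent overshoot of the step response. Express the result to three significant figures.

%OS ≈ 34.8%

ω_n = √1470 = 38.3 rad/s; ζ = 24.4/(2·38.3) = 0.318.
%OS = 100 e^{−πζ/√(1−ζ²)} with ζ = 0.318 gives 34.8%.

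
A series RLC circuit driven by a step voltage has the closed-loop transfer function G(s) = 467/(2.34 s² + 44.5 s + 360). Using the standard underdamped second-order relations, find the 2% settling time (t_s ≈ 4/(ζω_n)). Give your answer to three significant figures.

t_s ≈ 0.421 s

Dividing through by 2.34: denominator becomes s² + 19.02 s + 153.8.
So ω_n = √153.8 = 12.4 rad/s and ζ = 19.02/(2·12.4) = 0.767.
t_s ≈ 4/(ζω_n) = 0.421 s.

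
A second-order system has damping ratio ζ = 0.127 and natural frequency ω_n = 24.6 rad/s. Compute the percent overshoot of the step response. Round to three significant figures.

%OS ≈ 66.9%

For an underdamped second-order system, %OS = 100·exp(−πζ/√(1−ζ²)).
πζ/√(1−ζ²) = π·0.127/√(1−0.0161) = 0.4022, so %OS = 100·e^(−0.4022) = 66.9%.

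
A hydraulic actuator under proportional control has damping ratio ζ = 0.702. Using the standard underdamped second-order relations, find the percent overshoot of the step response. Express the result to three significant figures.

For an underdamped second-order system, %OS = 100·exp(−πζ/√(1−ζ²)).
πζ/√(1−ζ²) = π·0.702/√(1−0.493) = 3.097, so %OS = 100·e^(−3.097) = 4.52%.

%OS ≈ 4.52%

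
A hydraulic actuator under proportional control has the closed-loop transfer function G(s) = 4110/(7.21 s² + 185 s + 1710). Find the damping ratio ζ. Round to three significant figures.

ζ ≈ 0.833

Dividing through by 7.21: denominator becomes s² + 25.66 s + 237.2.
So ω_n = √237.2 = 15.4 rad/s and ζ = 25.66/(2·15.4) = 0.833.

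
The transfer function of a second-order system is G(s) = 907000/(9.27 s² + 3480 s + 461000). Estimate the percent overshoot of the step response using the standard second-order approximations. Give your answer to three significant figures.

Dividing through by 9.27: denominator becomes s² + 375.4 s + 49730.
So ω_n = √49730 = 223 rad/s and ζ = 375.4/(2·223) = 0.842.
Overshoot: exp(−π·0.842/√(1−0.842²)) = 0.00747, i.e. 0.747%.

%OS ≈ 0.747%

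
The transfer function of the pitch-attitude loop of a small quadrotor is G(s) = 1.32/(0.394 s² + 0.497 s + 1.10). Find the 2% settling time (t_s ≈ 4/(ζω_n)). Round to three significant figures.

Dividing through by 0.394: denominator becomes s² + 1.261 s + 2.792.
So ω_n = √2.792 = 1.67 rad/s and ζ = 1.261/(2·1.67) = 0.377.
t_s ≈ 4/(ζω_n) = 6.34 s.

t_s ≈ 6.34 s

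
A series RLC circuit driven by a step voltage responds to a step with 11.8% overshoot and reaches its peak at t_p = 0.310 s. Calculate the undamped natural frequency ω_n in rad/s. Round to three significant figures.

ω_n ≈ 12.3 rad/s

The overshoot fixes ζ = −ln(OS)/√(π²+ln²(OS)) = 0.562.
From t_p = π/ω_d, ω_d = π/0.310 = 10.1 rad/s, so ω_n = ω_d/√(1−ζ²) = 12.3 rad/s.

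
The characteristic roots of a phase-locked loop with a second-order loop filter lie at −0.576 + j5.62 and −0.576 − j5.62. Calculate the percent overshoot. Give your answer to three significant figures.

%OS ≈ 72.5%

The poles are at −σ ± jω_d with σ = 0.576 and ω_d = 5.62, so ω_n = √(σ²+ω_d²) = 5.65 rad/s and ζ = σ/ω_n = 0.102.
Overshoot: exp(−π·0.102/√(1−0.102²)) = 0.725, i.e. 72.5%.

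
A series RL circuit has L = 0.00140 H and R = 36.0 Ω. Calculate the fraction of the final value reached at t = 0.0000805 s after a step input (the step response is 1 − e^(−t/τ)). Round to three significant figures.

y/y_∞ ≈ 0.874

τ = L/R = 0.00140/36.0 = 0.0000389 s.
y(t)/y_∞ = 1 − e^(−t/τ) = 1 − e^(−0.0000805/0.0000389) = 1 − e^(−2.07) = 0.874.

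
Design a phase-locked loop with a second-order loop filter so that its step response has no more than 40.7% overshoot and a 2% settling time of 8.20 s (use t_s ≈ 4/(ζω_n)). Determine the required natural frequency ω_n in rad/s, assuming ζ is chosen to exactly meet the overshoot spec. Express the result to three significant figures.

Inverting the overshoot relation: ζ = |ln 0.407|/√(π² + ln²0.407) = 0.275.
From t_s ≈ 4/(ζω_n): ω_n = 4/(ζ·t_s) = 4/(0.275·8.20) = 1.77 rad/s.

ω_n ≈ 1.77 rad/s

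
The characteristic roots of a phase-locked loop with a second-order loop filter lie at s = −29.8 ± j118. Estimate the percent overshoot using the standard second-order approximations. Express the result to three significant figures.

|pole| = ω_n = √(29.8² + 118²) = 122 rad/s; ζ = cos θ = σ/ω_n = 0.245.
%OS = 100·exp(−πζ/√(1−ζ²)) = 45.2%.

%OS ≈ 45.2%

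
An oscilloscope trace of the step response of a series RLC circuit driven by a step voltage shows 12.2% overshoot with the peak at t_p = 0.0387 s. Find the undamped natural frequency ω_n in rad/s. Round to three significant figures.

ω_n ≈ 97.7 rad/s

From the overshoot, ζ = −ln(OS)/√(π²+ln²(OS)) = 0.556.
t_p = π/ω_d ⇒ ω_d = 81.2 rad/s; then ω_n = ω_d/√(1−ζ²) = 97.7 rad/s.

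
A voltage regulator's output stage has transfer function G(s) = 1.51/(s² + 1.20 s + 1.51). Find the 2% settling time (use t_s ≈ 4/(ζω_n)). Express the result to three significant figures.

t_s ≈ 6.67 s

Matching coefficients with s² + 2ζω_n s + ω_n² gives ω_n² = 1.51 ⇒ ω_n = 1.23 rad/s, and ζ = 1.20/(2ω_n) = 0.488.
t_s ≈ 4/(ζω_n) = 4/(0.488·1.23) = 6.67 s.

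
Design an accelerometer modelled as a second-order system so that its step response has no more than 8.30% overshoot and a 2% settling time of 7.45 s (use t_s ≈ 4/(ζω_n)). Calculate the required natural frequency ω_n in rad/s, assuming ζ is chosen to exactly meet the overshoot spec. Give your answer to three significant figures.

ω_n ≈ 0.865 rad/s

From %OS = 100·exp(−πζ/√(1−ζ²)), invert to get ζ = −ln(OS)/√(π² + ln²(OS)) with OS = 0.0830.
−ln 0.0830 = 2.489, so ζ = 2.489/√(π² + 6.195) = 0.621.
From t_s ≈ 4/(ζω_n): ω_n = 4/(ζ·t_s) = 4/(0.621·7.45) = 0.865 rad/s.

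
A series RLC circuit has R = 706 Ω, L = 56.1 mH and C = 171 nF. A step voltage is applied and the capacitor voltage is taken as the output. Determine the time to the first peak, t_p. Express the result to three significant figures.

For a series RLC circuit (capacitor voltage as output), ω_n = 1/√(LC) = 1/√(56.1 mH · 171 nF) = 10200 rad/s.
ζ = (R/2)·√(C/L) = (706/2)·√(171 nF/56.1 mH) = 0.616.
The damped frequency ω_d = ω_n√(1−ζ²) = 8040 rad/s. t_p = π/ω_d = 0.000391 s.

t_p ≈ 0.000391 s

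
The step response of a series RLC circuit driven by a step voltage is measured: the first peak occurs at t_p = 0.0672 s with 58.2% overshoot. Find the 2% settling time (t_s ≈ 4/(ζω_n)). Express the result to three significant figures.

The overshoot fixes ζ = −ln(OS)/√(π²+ln²(OS)) = 0.170.
From t_p = π/ω_d, ω_d = π/0.0672 = 46.7 rad/s, so ω_n = ω_d/√(1−ζ²) = 47.4 rad/s.
t_s ≈ 4/(ζω_n) = 4/(0.170·47.4) = 0.497 s.

t_s ≈ 0.497 s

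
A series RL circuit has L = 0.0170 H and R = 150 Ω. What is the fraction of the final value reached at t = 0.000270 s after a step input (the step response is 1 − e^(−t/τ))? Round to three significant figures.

τ = L/R = 0.0170/150 = 0.000113 s.
y(t)/y_∞ = 1 − e^(−t/τ) = 1 − e^(−0.000270/0.000113) = 1 − e^(−2.38) = 0.908.

y/y_∞ ≈ 0.908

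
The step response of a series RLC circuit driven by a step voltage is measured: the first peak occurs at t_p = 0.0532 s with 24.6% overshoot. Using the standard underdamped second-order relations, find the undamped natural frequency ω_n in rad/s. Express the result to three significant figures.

From the overshoot, ζ = −ln(OS)/√(π²+ln²(OS)) = 0.408.
From t_p = π/ω_d, ω_d = π/0.0532 = 59.1 rad/s, so ω_n = ω_d/√(1−ζ²) = 64.7 rad/s.

ω_n ≈ 64.7 rad/s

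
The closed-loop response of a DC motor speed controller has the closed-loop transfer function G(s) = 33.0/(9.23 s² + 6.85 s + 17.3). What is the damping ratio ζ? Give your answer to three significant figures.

Dividing through by 9.23: denominator becomes s² + 0.7421 s + 1.874.
So ω_n = √1.874 = 1.37 rad/s and ζ = 0.7421/(2·1.37) = 0.271.

ζ ≈ 0.271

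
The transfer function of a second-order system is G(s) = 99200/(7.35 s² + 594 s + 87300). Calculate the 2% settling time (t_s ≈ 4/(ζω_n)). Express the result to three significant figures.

Dividing through by 7.35: denominator becomes s² + 80.82 s + 11880.
So ω_n = √11880 = 109 rad/s and ζ = 80.82/(2·109) = 0.371.
t_s ≈ 4/(ζω_n) = 0.0990 s.

t_s ≈ 0.0990 s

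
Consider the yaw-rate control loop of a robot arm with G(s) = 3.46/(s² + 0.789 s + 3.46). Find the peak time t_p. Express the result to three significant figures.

Matching coefficients with s² + 2ζω_n s + ω_n² gives ω_n² = 3.46 ⇒ ω_n = 1.86 rad/s, and ζ = 0.789/(2ω_n) = 0.212.
ω_d = ω_n√(1−ζ²) = 1.82 rad/s. Then t_p = π/ω_d = 1.73 s.

t_p ≈ 1.73 s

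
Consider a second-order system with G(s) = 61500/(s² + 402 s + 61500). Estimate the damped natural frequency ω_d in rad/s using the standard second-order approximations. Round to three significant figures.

ω_n = √61500 = 248 rad/s; ζ = 402/(2·248) = 0.811.
ω_d = ω_n√(1−ζ²) = 145 rad/s.

ω_d ≈ 145 rad/s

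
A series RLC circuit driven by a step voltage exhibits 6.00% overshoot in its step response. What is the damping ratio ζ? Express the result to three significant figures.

ζ ≈ 0.667

ζ = −ln(OS)/√(π² + (ln OS)²). With OS = 0.0600, ln OS = −2.813 and ζ = 2.813/4.217 = 0.667.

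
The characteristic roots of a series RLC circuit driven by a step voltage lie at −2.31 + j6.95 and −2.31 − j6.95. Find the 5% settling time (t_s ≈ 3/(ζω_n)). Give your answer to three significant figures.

t_s ≈ 1.30 s

For poles at −σ ± jω_d, ζω_n = σ = 2.31, so t_s ≈ 3/σ = 1.30 s.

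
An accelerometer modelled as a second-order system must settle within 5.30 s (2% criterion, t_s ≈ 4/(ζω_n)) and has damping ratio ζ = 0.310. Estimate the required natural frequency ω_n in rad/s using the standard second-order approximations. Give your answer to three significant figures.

Rearranging t_s ≈ 4/(ζω_n) gives ω_n = 4/(ζ·t_s) = 4/(0.310 × 5.30) = 2.43 rad/s.

ω_n ≈ 2.43 rad/s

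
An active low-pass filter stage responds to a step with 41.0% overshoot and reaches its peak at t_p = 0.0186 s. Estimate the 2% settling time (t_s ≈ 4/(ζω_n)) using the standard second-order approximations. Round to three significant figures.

From the overshoot, ζ = −ln(OS)/√(π²+ln²(OS)) = 0.273.
t_p = π/ω_d ⇒ ω_d = 169 rad/s; then ω_n = ω_d/√(1−ζ²) = 176 rad/s.
t_s ≈ 4/(ζω_n) = 4/(0.273·176) = 0.0834 s.

t_s ≈ 0.0834 s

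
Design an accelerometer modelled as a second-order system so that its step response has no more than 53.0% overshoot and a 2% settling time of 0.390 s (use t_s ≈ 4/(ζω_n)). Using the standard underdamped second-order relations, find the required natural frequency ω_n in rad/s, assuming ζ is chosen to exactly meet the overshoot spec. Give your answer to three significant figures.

Inverting the overshoot relation: ζ = |ln 0.530|/√(π² + ln²0.530) = 0.198.
Then ω_n = 4/(ζ t_s) = 4/(0.198 × 0.390) = 51.8 rad/s.

ω_n ≈ 51.8 rad/s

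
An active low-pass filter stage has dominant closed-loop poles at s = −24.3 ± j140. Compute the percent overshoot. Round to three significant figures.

%OS ≈ 58.0%

|pole| = ω_n = √(24.3² + 140²) = 142 rad/s; ζ = cos θ = σ/ω_n = 0.171.
%OS = 100·exp(−πζ/√(1−ζ²)) = 58.0%.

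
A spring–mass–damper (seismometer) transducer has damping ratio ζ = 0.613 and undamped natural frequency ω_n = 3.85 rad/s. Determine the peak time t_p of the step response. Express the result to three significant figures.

The damped frequency is ω_d = ω_n√(1−ζ²) = 3.85·√(1−0.376) = 3.04 rad/s.
Peak time t_p = π/ω_d = π/3.04 = 1.03 s.

t_p ≈ 1.03 s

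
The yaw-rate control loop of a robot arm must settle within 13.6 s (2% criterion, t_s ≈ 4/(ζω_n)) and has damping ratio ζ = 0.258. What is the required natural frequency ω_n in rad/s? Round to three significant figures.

ω_n ≈ 1.14 rad/s

Rearranging t_s ≈ 4/(ζω_n) gives ω_n = 4/(ζ·t_s) = 4/(0.258 × 13.6) = 1.14 rad/s.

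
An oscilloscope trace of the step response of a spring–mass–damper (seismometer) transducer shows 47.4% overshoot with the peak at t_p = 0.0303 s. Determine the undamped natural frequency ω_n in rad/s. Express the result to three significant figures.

ω_n ≈ 107 rad/s

ζ from %OS: ζ = |ln 0.474|/√(π²+ln²0.474) = 0.231.
From t_p = π/ω_d, ω_d = π/0.0303 = 104 rad/s, so ω_n = ω_d/√(1−ζ²) = 107 rad/s.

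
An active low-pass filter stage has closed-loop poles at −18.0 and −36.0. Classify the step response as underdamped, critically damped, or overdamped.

overdamped

Since the poles are distinct, negative and real, the response is overdamped.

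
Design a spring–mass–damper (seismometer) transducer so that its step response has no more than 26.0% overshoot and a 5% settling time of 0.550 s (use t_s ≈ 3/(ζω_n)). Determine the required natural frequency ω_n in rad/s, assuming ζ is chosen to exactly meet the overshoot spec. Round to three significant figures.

ω_n ≈ 13.8 rad/s

ζ = −ln(OS)/√(π² + (ln OS)²). With OS = 0.260, ln OS = −1.347 and ζ = 1.347/3.418 = 0.394.
From t_s ≈ 3/(ζω_n): ω_n = 3/(ζ·t_s) = 3/(0.394·0.550) = 13.8 rad/s.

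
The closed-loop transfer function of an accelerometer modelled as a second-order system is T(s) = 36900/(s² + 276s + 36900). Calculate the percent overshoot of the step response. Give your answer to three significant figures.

ω_n = √36900 = 192 rad/s; ζ = 276/(2·192) = 0.718.
%OS = 100 e^{−πζ/√(1−ζ²)} with ζ = 0.718 gives 3.90%.

%OS ≈ 3.90%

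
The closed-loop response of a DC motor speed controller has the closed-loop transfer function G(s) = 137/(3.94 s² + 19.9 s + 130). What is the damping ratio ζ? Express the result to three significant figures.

ζ ≈ 0.440

Dividing through by 3.94: denominator becomes s² + 5.051 s + 32.99.
So ω_n = √32.99 = 5.74 rad/s and ζ = 5.051/(2·5.74) = 0.440.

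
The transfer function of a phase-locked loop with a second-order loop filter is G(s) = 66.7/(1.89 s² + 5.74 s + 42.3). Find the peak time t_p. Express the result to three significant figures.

t_p ≈ 0.701 s

Dividing through by 1.89: denominator becomes s² + 3.037 s + 22.38.
So ω_n = √22.38 = 4.73 rad/s and ζ = 3.037/(2·4.73) = 0.321.
ω_d = 4.73·√(1 − 0.321²) = 4.48 rad/s. t_p = π/ω_d = 0.701 s.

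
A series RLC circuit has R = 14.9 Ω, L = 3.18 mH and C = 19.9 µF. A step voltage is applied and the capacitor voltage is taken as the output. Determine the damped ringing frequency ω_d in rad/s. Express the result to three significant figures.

For a series RLC circuit (capacitor voltage as output), ω_n = 1/√(LC) = 1/√(3.18 mH · 19.9 µF) = 3980 rad/s.
ζ = (R/2)·√(C/L) = (14.9/2)·√(19.9 µF/3.18 mH) = 0.589.
ω_d = 3980·√(1 − 0.589²) = 3210 rad/s.

ω_d ≈ 3210 rad/s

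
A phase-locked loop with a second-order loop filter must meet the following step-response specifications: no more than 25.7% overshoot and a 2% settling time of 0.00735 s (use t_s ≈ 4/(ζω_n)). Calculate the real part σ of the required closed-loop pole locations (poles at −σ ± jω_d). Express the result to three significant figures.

σ ≈ 544

The settling-time spec alone fixes σ = ζω_n = 4/t_s = 4/0.00735 = 544.
(Overshoot then fixes ζ = 0.397 and hence ω_d = σ·√(1−ζ²)/ζ = 1260 rad/s.)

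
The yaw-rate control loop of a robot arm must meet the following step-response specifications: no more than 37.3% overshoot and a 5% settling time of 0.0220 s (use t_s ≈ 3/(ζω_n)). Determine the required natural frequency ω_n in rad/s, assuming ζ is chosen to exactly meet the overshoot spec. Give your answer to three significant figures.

ω_n ≈ 455 rad/s

ζ = −ln(OS)/√(π² + (ln OS)²). With OS = 0.373, ln OS = −0.9862 and ζ = 0.9862/3.293 = 0.300.
Then ω_n = 3/(ζ t_s) = 3/(0.300 × 0.0220) = 455 rad/s.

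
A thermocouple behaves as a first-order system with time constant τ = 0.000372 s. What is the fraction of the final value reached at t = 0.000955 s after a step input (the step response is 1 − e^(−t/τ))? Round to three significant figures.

y/y_∞ ≈ 0.923

y(t)/y_∞ = 1 − e^(−t/τ) = 1 − e^(−0.000955/0.000372) = 1 − e^(−2.57) = 0.923.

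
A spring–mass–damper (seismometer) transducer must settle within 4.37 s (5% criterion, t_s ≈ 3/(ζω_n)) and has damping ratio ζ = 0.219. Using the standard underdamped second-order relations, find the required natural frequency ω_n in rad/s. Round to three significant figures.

ω_n ≈ 3.13 rad/s

Rearranging t_s ≈ 3/(ζω_n) gives ω_n = 3/(ζ·t_s) = 3/(0.219 × 4.37) = 3.13 rad/s.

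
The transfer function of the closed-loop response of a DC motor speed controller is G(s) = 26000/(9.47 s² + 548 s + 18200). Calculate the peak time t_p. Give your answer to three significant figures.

Dividing through by 9.47: denominator becomes s² + 57.87 s + 1922.
So ω_n = √1922 = 43.8 rad/s and ζ = 57.87/(2·43.8) = 0.660.
ω_d = ω_n√(1−ζ²) = 32.9 rad/s. t_p = π/ω_d = 0.0954 s.

t_p ≈ 0.0954 s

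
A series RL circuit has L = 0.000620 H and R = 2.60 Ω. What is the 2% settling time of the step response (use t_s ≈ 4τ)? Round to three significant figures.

t_s ≈ 0.000954 s

τ = L/R = 0.000620/2.60 = 0.000238 s.
t_s ≈ 4τ = 0.000954 s.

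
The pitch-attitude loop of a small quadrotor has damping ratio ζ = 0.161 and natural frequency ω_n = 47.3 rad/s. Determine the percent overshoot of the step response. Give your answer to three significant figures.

For an underdamped second-order system, %OS = 100·exp(−πζ/√(1−ζ²)).
πζ/√(1−ζ²) = π·0.161/√(1−0.0259) = 0.5125, so %OS = 100·e^(−0.5125) = 59.9%.

%OS ≈ 59.9%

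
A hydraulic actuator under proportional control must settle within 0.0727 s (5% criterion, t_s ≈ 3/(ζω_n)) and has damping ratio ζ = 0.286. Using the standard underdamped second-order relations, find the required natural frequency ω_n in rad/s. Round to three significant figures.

ω_n ≈ 144 rad/s

Rearranging t_s ≈ 3/(ζω_n) gives ω_n = 3/(ζ·t_s) = 3/(0.286 × 0.0727) = 144 rad/s.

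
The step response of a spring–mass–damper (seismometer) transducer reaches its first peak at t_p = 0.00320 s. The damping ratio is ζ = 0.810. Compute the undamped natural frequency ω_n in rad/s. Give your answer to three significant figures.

Peak time t_p = π/ω_d, so ω_d = π/t_p = π/0.00320 = 982 rad/s.
ω_n = ω_d/√(1−ζ²) = 982/√0.344 = 1670 rad/s.

ω_n ≈ 1670 rad/s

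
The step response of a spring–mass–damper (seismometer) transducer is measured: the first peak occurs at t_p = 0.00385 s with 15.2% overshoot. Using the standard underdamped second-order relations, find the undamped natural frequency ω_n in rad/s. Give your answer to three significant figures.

ω_n ≈ 951 rad/s

The overshoot fixes ζ = −ln(OS)/√(π²+ln²(OS)) = 0.514.
t_p = π/ω_d ⇒ ω_d = 816 rad/s; then ω_n = ω_d/√(1−ζ²) = 951 rad/s.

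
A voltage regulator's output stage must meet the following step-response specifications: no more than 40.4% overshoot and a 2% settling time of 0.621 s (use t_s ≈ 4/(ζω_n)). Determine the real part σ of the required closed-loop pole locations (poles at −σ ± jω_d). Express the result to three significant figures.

σ ≈ 6.44

The settling-time spec alone fixes σ = ζω_n = 4/t_s = 4/0.621 = 6.44.
(Overshoot then fixes ζ = 0.277 and hence ω_d = σ·√(1−ζ²)/ζ = 22.3 rad/s.)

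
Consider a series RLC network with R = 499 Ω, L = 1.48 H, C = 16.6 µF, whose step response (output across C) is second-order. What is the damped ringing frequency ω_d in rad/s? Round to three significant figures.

For a series RLC circuit (capacitor voltage as output), ω_n = 1/√(LC) = 1/√(1.48 H · 16.6 µF) = 202 rad/s.
ζ = (R/2)·√(C/L) = (499/2)·√(16.6 µF/1.48 H) = 0.836.
ω_d = ω_n√(1−ζ²) = 111 rad/s.

ω_d ≈ 111 rad/s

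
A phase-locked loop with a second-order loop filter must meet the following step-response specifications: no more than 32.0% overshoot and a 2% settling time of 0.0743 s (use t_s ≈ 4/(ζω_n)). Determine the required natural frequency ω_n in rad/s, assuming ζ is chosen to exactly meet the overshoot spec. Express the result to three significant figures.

From %OS = 100·exp(−πζ/√(1−ζ²)), invert to get ζ = −ln(OS)/√(π² + ln²(OS)) with OS = 0.320.
−ln 0.320 = 1.139, so ζ = 1.139/√(π² + 1.298) = 0.341.
From t_s ≈ 4/(ζω_n): ω_n = 4/(ζ·t_s) = 4/(0.341·0.0743) = 158 rad/s.

ω_n ≈ 158 rad/s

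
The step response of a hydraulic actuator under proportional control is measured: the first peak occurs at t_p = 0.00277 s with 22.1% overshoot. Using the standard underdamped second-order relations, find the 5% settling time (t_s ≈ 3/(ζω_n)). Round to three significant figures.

t_s ≈ 0.00550 s

ζ from %OS: ζ = |ln 0.221|/√(π²+ln²0.221) = 0.433.
From t_p = π/ω_d, ω_d = π/0.00277 = 1130 rad/s, so ω_n = ω_d/√(1−ζ²) = 1260 rad/s.
t_s ≈ 3/(ζω_n) = 3/(0.433·1260) = 0.00550 s.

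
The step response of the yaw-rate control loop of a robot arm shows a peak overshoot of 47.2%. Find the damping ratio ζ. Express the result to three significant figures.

ζ ≈ 0.232

Inverting the overshoot relation: ζ = |ln 0.472|/√(π² + ln²0.472) = 0.232.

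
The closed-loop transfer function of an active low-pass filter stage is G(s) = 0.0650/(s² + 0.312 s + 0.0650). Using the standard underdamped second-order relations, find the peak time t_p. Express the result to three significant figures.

Comparing the denominator to s² + 2ζω_n s + ω_n²: ω_n = √0.0650 = 0.255 rad/s, and 2ζω_n = 0.312 so ζ = 0.312/(2·0.255) = 0.612.
ω_d = 0.255·√(1 − 0.612²) = 0.202 rad/s. Then t_p = π/ω_d = 15.6 s.

t_p ≈ 15.6 s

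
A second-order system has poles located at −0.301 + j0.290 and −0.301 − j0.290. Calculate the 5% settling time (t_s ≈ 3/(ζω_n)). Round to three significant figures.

For poles at −σ ± jω_d, ζω_n = σ = 0.301, so t_s ≈ 3/σ = 9.97 s.

t_s ≈ 9.97 s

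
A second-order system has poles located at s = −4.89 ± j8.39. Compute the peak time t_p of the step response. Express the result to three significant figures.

t_p = π/ω_d with ω_d = 8.39 (the imaginary part), so t_p = 0.374 s.

t_p ≈ 0.374 s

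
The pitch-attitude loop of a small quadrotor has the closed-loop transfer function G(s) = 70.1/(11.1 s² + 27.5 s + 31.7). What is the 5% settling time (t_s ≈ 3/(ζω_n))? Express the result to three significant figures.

t_s ≈ 2.42 s

Dividing through by 11.1: denominator becomes s² + 2.477 s + 2.856.
So ω_n = √2.856 = 1.69 rad/s and ζ = 2.477/(2·1.69) = 0.733.
t_s ≈ 3/(ζω_n) = 2.42 s.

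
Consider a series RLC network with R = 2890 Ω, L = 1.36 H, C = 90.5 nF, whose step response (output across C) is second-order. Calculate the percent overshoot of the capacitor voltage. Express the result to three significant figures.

%OS ≈ 28.3%

For a series RLC circuit (capacitor voltage as output), ω_n = 1/√(LC) = 1/√(1.36 H · 90.5 nF) = 2850 rad/s.
ζ = (R/2)·√(C/L) = (2890/2)·√(90.5 nF/1.36 H) = 0.373.
%OS = 100 e^{−πζ/√(1−ζ²)} with ζ = 0.373 gives 28.3%.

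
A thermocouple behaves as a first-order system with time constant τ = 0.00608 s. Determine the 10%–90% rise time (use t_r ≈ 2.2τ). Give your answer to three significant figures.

t_r ≈ 0.0134 s

t_r ≈ 2.2τ = 0.0134 s.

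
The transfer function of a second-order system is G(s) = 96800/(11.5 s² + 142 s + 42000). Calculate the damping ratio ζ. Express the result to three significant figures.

ζ ≈ 0.102

Dividing through by 11.5: denominator becomes s² + 12.35 s + 3652.
So ω_n = √3652 = 60.4 rad/s and ζ = 12.35/(2·60.4) = 0.102.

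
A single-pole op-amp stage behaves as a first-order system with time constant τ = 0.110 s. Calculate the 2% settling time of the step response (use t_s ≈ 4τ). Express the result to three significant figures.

t_s ≈ 4τ = 0.440 s.

t_s ≈ 0.440 s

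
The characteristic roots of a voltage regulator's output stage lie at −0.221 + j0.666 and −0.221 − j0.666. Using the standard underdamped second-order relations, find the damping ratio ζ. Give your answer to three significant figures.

The poles are at −σ ± jω_d with σ = 0.221 and ω_d = 0.666, so ω_n = √(σ²+ω_d²) = 0.702 rad/s and ζ = σ/ω_n = 0.315.

ζ ≈ 0.315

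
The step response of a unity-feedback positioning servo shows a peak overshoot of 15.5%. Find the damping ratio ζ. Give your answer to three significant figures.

ζ ≈ 0.510

Inverting the overshoot relation: ζ = |ln 0.155|/√(π² + ln²0.155) = 0.510.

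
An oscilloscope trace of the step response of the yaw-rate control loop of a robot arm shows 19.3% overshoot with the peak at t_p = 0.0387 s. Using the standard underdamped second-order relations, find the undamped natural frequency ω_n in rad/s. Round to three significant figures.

The overshoot fixes ζ = −ln(OS)/√(π²+ln²(OS)) = 0.464.
t_p = π/ω_d ⇒ ω_d = 81.2 rad/s; then ω_n = ω_d/√(1−ζ²) = 91.6 rad/s.

ω_n ≈ 91.6 rad/s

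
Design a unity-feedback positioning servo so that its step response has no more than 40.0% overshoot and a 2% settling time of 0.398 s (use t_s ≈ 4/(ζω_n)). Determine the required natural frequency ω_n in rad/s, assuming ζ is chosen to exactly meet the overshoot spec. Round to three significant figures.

Inverting the overshoot relation: ζ = |ln 0.400|/√(π² + ln²0.400) = 0.280.
Then ω_n = 4/(ζ t_s) = 4/(0.280 × 0.398) = 35.9 rad/s.

ω_n ≈ 35.9 rad/s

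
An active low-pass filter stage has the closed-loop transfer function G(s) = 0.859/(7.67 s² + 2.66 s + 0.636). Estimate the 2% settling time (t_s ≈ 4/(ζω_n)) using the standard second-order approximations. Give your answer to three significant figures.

Dividing through by 7.67: denominator becomes s² + 0.3468 s + 0.08292.
So ω_n = √0.08292 = 0.288 rad/s and ζ = 0.3468/(2·0.288) = 0.602.
t_s ≈ 4/(ζω_n) = 23.1 s.

t_s ≈ 23.1 s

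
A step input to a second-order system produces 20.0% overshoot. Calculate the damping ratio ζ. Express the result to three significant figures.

ζ ≈ 0.456

From %OS = 100·exp(−πζ/√(1−ζ²)), invert to get ζ = −ln(OS)/√(π² + ln²(OS)) with OS = 0.200.
−ln 0.200 = 1.609, so ζ = 1.609/√(π² + 2.590) = 0.456.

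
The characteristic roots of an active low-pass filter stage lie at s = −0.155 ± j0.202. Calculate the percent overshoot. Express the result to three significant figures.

With σ = 0.155, ω_d = 0.202: ω_n = √(σ²+ω_d²) = 0.255 rad/s, ζ = σ/ω_n = 0.609.
%OS = 100 e^{−πζ/√(1−ζ²)} with ζ = 0.609 gives 8.98%.

%OS ≈ 8.98%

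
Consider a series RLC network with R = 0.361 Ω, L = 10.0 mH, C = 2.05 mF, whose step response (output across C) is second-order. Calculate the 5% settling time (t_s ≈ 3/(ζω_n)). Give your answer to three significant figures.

For a series RLC circuit (capacitor voltage as output), ω_n = 1/√(LC) = 1/√(10.0 mH · 2.05 mF) = 221 rad/s.
ζ = (R/2)·√(C/L) = (0.361/2)·√(2.05 mF/10.0 mH) = 0.0817.
t_s ≈ 3/(ζω_n) = 0.166 s.

t_s ≈ 0.166 s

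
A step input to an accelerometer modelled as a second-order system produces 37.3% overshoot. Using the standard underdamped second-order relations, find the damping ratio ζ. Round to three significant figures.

ζ ≈ 0.300

ζ = −ln(OS)/√(π² + (ln OS)²). With OS = 0.373, ln OS = −0.9862 and ζ = 0.9862/3.293 = 0.300.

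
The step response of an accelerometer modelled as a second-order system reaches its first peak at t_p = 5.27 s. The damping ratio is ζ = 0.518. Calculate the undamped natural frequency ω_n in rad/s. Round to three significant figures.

ω_n ≈ 0.697 rad/s

Peak time t_p = π/ω_d, so ω_d = π/t_p = π/5.27 = 0.596 rad/s.
ω_n = ω_d/√(1−ζ²) = 0.596/√0.732 = 0.697 rad/s.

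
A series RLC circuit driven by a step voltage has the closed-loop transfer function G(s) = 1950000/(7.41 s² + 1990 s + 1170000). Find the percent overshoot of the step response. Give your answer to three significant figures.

Dividing through by 7.41: denominator becomes s² + 268.6 s + 157900.
So ω_n = √157900 = 397 rad/s and ζ = 268.6/(2·397) = 0.338.
Overshoot: exp(−π·0.338/√(1−0.338²)) = 0.324, i.e. 32.4%.

%OS ≈ 32.4%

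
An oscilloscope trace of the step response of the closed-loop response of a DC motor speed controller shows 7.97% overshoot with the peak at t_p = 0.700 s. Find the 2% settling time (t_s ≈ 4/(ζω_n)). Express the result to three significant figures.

ζ from %OS: ζ = |ln 0.0797|/√(π²+ln²0.0797) = 0.627.
From t_p = π/ω_d, ω_d = π/0.700 = 4.49 rad/s, so ω_n = ω_d/√(1−ζ²) = 5.76 rad/s.
t_s ≈ 4/(ζω_n) = 4/(0.627·5.76) = 1.11 s.

t_s ≈ 1.11 s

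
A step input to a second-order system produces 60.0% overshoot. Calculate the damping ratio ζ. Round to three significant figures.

ζ = −ln(OS)/√(π² + (ln OS)²). With OS = 0.600, ln OS = −0.5108 and ζ = 0.5108/3.183 = 0.160.

ζ ≈ 0.160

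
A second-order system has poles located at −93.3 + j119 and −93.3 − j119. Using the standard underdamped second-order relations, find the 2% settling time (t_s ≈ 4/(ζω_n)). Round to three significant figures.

For poles at −σ ± jω_d, ζω_n = σ = 93.3, so t_s ≈ 4/σ = 0.0429 s.

t_s ≈ 0.0429 s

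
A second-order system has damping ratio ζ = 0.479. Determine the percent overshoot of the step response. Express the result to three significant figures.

For an underdamped second-order system, %OS = 100·exp(−πζ/√(1−ζ²)).
πζ/√(1−ζ²) = π·0.479/√(1−0.229) = 1.714, so %OS = 100·e^(−1.714) = 18.0%.

%OS ≈ 18.0%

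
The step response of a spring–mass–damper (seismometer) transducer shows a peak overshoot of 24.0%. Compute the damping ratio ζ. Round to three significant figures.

From %OS = 100·exp(−πζ/√(1−ζ²)), invert to get ζ = −ln(OS)/√(π² + ln²(OS)) with OS = 0.240.
−ln 0.240 = 1.427, so ζ = 1.427/√(π² + 2.037) = 0.414.

ζ ≈ 0.414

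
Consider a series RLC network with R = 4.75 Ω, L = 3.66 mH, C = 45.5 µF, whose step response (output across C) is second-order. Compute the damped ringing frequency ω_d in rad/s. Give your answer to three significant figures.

ω_d ≈ 2360 rad/s

For a series RLC circuit (capacitor voltage as output), ω_n = 1/√(LC) = 1/√(3.66 mH · 45.5 µF) = 2450 rad/s.
ζ = (R/2)·√(C/L) = (4.75/2)·√(45.5 µF/3.66 mH) = 0.265.
ω_d = 2450·√(1 − 0.265²) = 2360 rad/s.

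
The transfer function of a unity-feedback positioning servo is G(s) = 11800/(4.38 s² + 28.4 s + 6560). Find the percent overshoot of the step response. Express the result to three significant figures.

%OS ≈ 76.8%

Dividing through by 4.38: denominator becomes s² + 6.484 s + 1498.
So ω_n = √1498 = 38.7 rad/s and ζ = 6.484/(2·38.7) = 0.0838.
%OS = 100 e^{−πζ/√(1−ζ²)} with ζ = 0.0838 gives 76.8%.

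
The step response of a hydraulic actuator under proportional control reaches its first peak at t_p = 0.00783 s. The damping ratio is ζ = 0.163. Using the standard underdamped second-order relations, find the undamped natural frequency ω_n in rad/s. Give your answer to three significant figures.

Peak time t_p = π/ω_d, so ω_d = π/t_p = π/0.00783 = 401 rad/s.
ω_n = ω_d/√(1−ζ²) = 401/√0.973 = 407 rad/s.

ω_n ≈ 407 rad/s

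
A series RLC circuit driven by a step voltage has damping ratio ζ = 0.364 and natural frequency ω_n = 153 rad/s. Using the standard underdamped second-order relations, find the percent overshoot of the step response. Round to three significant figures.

%OS ≈ 29.3%

For an underdamped second-order system, %OS = 100·exp(−πζ/√(1−ζ²)).
πζ/√(1−ζ²) = π·0.364/√(1−0.132) = 1.228, so %OS = 100·e^(−1.228) = 29.3%.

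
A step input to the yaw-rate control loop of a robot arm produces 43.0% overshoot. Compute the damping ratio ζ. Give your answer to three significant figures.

ζ = −ln(OS)/√(π² + (ln OS)²). With OS = 0.430, ln OS = −0.8440 and ζ = 0.8440/3.253 = 0.259.

ζ ≈ 0.259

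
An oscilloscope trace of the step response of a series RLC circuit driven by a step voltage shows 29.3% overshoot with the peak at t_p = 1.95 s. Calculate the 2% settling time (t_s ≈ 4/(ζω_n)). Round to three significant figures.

t_s ≈ 6.35 s

ζ from %OS: ζ = |ln 0.293|/√(π²+ln²0.293) = 0.364.
From t_p = π/ω_d, ω_d = π/1.95 = 1.61 rad/s, so ω_n = ω_d/√(1−ζ²) = 1.73 rad/s.
t_s ≈ 4/(ζω_n) = 4/(0.364·1.73) = 6.35 s.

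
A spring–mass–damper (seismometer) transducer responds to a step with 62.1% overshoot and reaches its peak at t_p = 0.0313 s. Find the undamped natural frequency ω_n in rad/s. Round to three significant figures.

ω_n ≈ 102 rad/s

The overshoot fixes ζ = −ln(OS)/√(π²+ln²(OS)) = 0.150.
From t_p = π/ω_d, ω_d = π/0.0313 = 100 rad/s, so ω_n = ω_d/√(1−ζ²) = 102 rad/s.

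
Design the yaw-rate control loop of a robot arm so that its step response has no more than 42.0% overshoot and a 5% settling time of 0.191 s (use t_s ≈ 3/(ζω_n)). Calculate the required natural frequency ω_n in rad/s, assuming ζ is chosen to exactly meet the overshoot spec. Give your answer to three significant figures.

Inverting the overshoot relation: ζ = |ln 0.420|/√(π² + ln²0.420) = 0.266.
Then ω_n = 3/(ζ t_s) = 3/(0.266 × 0.191) = 59.0 rad/s.

ω_n ≈ 59.0 rad/s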